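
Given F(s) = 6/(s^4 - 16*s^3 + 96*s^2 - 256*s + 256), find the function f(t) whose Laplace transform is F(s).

f(t) = t^3*exp(4*t)

Rewrite the denominator: s^4 - 16*s^3 + 96*s^2 - 256*s + 256 = (s - 4)^4.
The form in (s - 4) signals a first-shifting-theorem factor e^(4t).
Since L{t^3} = 3!/s^4 = 6/s^4, the inverse is t^3*exp(4*t).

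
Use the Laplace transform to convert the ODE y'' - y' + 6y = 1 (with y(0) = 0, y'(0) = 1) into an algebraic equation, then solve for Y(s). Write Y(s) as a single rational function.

Y(s) = (s + 1)/(s^3 - s^2 + 6*s)

Take the Laplace transform of both sides.
Using L{y''} = s^2 Y - s·y(0) - y'(0) and L{y'} = sY - y(0), with y(0) = 0, y'(0) = 1, the left side becomes (s^2 - s + 6)Y - (1).
The right side is L{1} = 1/s.
So (s^2 - s + 6)Y = 1/s + (1).
Isolate Y and clear denominators.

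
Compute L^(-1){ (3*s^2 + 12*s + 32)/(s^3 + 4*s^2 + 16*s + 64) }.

sin(4*t) + 2*cos(4*t) + exp(-4*t)

Factor the denominator: s^3 + 4*s^2 + 16*s + 64 = (s + 4)*(s^2 + 16).
Partial fraction decomposition gives [1/(s + 4)] + [2*s/(s^2 + 16)] + [4/(s^2 + 16)].
Invert each term: 1/(s + 4) ↔ e^(-4t); 2·s/(s^2 + 16) ↔ 2cos(4t); 1·4/(s^2 + 16) ↔ sin(4t).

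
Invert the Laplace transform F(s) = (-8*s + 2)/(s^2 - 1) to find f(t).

Factor the denominator: s^2 - 1 = (s - 1)*(s + 1).
Partial fraction decomposition gives [-3/(s - 1)] + [-5/(s + 1)].
Invert each term: -3/(s - 1) ↔ -3e^(t); -5/(s + 1) ↔ -5e^(-t).

f(t) = -3*exp(t) - 5*exp(-t)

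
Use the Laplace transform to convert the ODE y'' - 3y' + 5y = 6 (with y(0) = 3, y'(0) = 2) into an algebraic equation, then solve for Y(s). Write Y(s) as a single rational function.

Y(s) = (3*s^2 - 7*s + 6)/(s^3 - 3*s^2 + 5*s)

Transform both sides with L{·}.
With L{y''} = s^2 Y - s·y(0) - y'(0) and L{y'} = sY - y(0), with y(0) = 3, y'(0) = 2: the LHS transforms to (s^2 - 3*s + 5)Y - (3*s - 7).
The right side is L{6} = 6/s.
So (s^2 - 3*s + 5)Y = 6/s + (3*s - 7).
Divide through and combine into a single rational function.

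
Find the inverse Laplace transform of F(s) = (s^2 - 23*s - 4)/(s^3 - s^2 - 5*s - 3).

-5*t*exp(-t) - 4*exp(3*t) + 5*exp(-t)

Factor the denominator: s^3 - s^2 - 5*s - 3 = (s - 3)*(s + 1)^2.
Partial fraction decomposition gives [5/(s + 1)] + [-5/(s + 1)^2] + [-4/(s - 3)].
Invert each term: 5/(s + 1) ↔ 5e^(-t); -5/(s + 1)^2 ↔ -5t·e^(-t); -4/(s - 3) ↔ -4e^(3t).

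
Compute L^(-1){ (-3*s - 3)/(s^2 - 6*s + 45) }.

Complete the square in the denominator: s^2 - 6*s + 45 = (s - 3)^2 + 6^2.
Split the numerator to match: -3*s - 3 = -3·(s - 3) - 2·6.
Invert each term: -3·(s - 3)/((s - 3)^2 + 36) ↔ -3e^(3t)cos(6t); -2·6/((s - 3)^2 + 36) ↔ -2e^(3t)sin(6t).

-2*exp(3*t)*sin(6*t) - 3*exp(3*t)*cos(6*t)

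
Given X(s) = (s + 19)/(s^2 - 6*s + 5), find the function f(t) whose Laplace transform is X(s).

Factor the denominator: s^2 - 6*s + 5 = (s - 5)*(s - 1).
Partial fraction decomposition gives [-5/(s - 1)] + [6/(s - 5)].
Invert each term: -5/(s - 1) ↔ -5e^(t); 6/(s - 5) ↔ 6e^(5t).

f(t) = 6*exp(5*t) - 5*exp(t)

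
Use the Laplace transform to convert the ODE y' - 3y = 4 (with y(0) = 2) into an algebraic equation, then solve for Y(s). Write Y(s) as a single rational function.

Y(s) = (2*s + 4)/(s^2 - 3*s)

Take the Laplace transform of both sides.
The derivative rules (L{y'} = sY - y(0) = sY - 2) turn the left side into (s - 3)Y - (2).
The right side is L{4} = 4/s.
So (s - 3)Y = 4/s + (2).
Isolate Y and clear denominators.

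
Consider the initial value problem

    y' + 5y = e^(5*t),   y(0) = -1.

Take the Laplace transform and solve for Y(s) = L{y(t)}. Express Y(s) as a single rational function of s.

Apply the Laplace transform to the equation.
The derivative rules (L{y'} = sY - y(0) = sY - (-1)) turn the left side into (s + 5)Y - (-1).
The right side is L{e^(5*t)} = 1/(s - 5).
So (s + 5)Y = 1/(s - 5) + (-1).
Solve for Y(s) and write it as one ratio of polynomials.

Y(s) = (-s + 6)/(s^2 - 25)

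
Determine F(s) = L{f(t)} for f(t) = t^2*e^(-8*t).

L{e^(-8t)} = 1/(s + 8).
Then apply L{t^2·g(t)} = (-1)^2 d^2/ds^2[G(s)] with G(s) = 1/(s + 8):
differentiating 2 times and applying the sign gives 2/(s + 8)^3.

F(s) = 2/(s + 8)^3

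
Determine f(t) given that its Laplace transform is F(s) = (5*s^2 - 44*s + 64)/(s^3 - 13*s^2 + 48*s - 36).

f(t) = -4*t*exp(6*t) + 4*exp(6*t) + exp(t)

Factor the denominator: s^3 - 13*s^2 + 48*s - 36 = (s - 6)^2*(s - 1).
Partial fraction decomposition gives [4/(s - 6)] + [-4/(s - 6)^2] + [1/(s - 1)].
Invert each term: 4/(s - 6) ↔ 4e^(6t); -4/(s - 6)^2 ↔ -4t·e^(6t); 1/(s - 1) ↔ e^(t).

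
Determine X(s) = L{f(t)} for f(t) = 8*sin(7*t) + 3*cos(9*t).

By linearity of the Laplace transform, transform each term separately.
(3)·[L{cos(9t)} = s/(s^2 + 81)]; (8)·[L{sin(7t)} = 7/(s^2 + 49)].

X(s) = 3*s/(s^2 + 81) + 56/(s^2 + 49)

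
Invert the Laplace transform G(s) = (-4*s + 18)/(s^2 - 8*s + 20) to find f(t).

Complete the square in the denominator: s^2 - 8*s + 20 = (s - 4)^2 + 2^2.
Split the numerator to match: -4*s + 18 = -4·(s - 4) + 1·2.
Invert each term: -4·(s - 4)/((s - 4)^2 + 4) ↔ -4e^(4t)cos(2t); 1·2/((s - 4)^2 + 4) ↔ e^(4t)sin(2t).

f(t) = exp(4*t)*sin(2*t) - 4*exp(4*t)*cos(2*t)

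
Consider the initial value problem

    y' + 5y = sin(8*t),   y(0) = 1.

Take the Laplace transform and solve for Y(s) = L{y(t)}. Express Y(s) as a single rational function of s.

Y(s) = (s^2 + 72)/(s^3 + 5*s^2 + 64*s + 320)

Laplace-transform each side.
The derivative rules (L{y'} = sY - y(0) = sY - 1) turn the left side into (s + 5)Y - (1).
The right side is L{sin(8*t)} = 8/(s^2 + 64).
So (s + 5)Y = 8/(s^2 + 64) + (1).
Divide through and combine into a single rational function.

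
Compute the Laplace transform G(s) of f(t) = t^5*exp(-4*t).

G(s) = 120/(s + 4)^6

L{t^5} = 5!/s^6 = 120/s^6.
By the first shifting theorem, multiplying by e^(-4t) replaces s with s + 4.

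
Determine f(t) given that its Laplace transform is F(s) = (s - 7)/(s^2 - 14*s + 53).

Rewrite the denominator: s^2 - 14*s + 53 = (s - 7)^2 + 4.
The form in (s - 7) signals a first-shifting-theorem factor e^(7t).
Since L{cos(2t)} = s/(s^2 + 4), the inverse is e^(7*t)*cos(2*t).

f(t) = exp(7*t)*cos(2*t)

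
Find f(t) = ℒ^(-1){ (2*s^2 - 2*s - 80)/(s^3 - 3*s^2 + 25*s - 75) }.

Factor the denominator: s^3 - 3*s^2 + 25*s - 75 = (s - 3)*(s^2 + 25).
Partial fraction decomposition gives [-2/(s - 3)] + [4*s/(s^2 + 25)] + [10/(s^2 + 25)].
Invert each term: -2/(s - 3) ↔ -2e^(3t); 4·s/(s^2 + 25) ↔ 4cos(5t); 2·5/(s^2 + 25) ↔ 2sin(5t).

f(t) = -2*exp(3*t) + 2*sin(5*t) + 4*cos(5*t)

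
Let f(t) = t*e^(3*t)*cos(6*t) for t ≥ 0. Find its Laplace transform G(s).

G(s) = (s - 9)*(s + 3)/(s^2 - 6*s + 45)^2

L{cos(6t)} = s/(s^2 + 36).
Multiplying by e^(3t) shifts s → s - 3, so L{e^(3*t)*cos(6*t)} = (s - 3)/((s - 3)^2 + 36).
Then apply L{t·g(t)} = -d/ds[H(s)] with H(s) = (s - 3)/((s - 3)^2 + 36):
differentiating 1 time and applying the sign gives (s - 9)*(s + 3)/(s^2 - 6*s + 45)^2.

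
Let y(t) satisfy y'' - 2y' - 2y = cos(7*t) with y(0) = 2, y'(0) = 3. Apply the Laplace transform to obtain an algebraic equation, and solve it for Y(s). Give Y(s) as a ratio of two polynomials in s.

Apply the Laplace transform to the equation.
Using L{y''} = s^2 Y - s·y(0) - y'(0) and L{y'} = sY - y(0), with y(0) = 2, y'(0) = 3, the left side becomes (s^2 - 2*s - 2)Y - (2*s - 1).
The right side is L{cos(7*t)} = s/(s^2 + 49).
So (s^2 - 2*s - 2)Y = s/(s^2 + 49) + (2*s - 1).
Divide through and combine into a single rational function.

Y(s) = (2*s^3 - s^2 + 99*s - 49)/(s^4 - 2*s^3 + 47*s^2 - 98*s - 98)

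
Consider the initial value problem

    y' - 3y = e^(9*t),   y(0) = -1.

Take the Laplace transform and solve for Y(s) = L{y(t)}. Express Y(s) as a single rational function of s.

Transform both sides with L{·}.
The derivative rules (L{y'} = sY - y(0) = sY - (-1)) turn the left side into (s - 3)Y - (-1).
The right side is L{e^(9*t)} = 1/(s - 9).
So (s - 3)Y = 1/(s - 9) + (-1).
Divide through and combine into a single rational function.

Y(s) = (-s + 10)/(s^2 - 12*s + 27)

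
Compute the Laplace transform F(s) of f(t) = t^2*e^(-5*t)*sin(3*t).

F(s) = 18*(s^2 + 10*s + 22)/(s^2 + 10*s + 34)^3

L{sin(3t)} = 3/(s^2 + 9).
Multiplying by e^(-5t) shifts s → s + 5, so L{e^(-5*t)*sin(3*t)} = 3/((s + 5)^2 + 9).
Then apply L{t^2·g(t)} = (-1)^2 d^2/ds^2[G(s)] with G(s) = 3/((s + 5)^2 + 9):
differentiating 2 times and applying the sign gives 18*(s^2 + 10*s + 22)/(s^2 + 10*s + 34)^3.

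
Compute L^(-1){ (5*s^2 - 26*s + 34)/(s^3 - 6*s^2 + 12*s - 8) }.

Factor the denominator: s^3 - 6*s^2 + 12*s - 8 = (s - 2)^3.
Partial fraction decomposition gives [5/(s - 2)] + [-6/(s - 2)^2] + [2/(s - 2)^3].
Invert each term: 5/(s - 2) ↔ 5e^(2t); -6/(s - 2)^2 ↔ -6t·e^(2t); 2/(s - 2)^3 ↔ (1)t^2·e^(2t).

t^2*exp(2*t) - 6*t*exp(2*t) + 5*exp(2*t)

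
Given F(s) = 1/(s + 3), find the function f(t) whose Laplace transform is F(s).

f(t) = exp(-3*t)

Since L{e^(-3t)} = 1/(s + 3), the inverse is e^(-3*t).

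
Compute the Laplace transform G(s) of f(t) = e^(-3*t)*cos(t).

L{cos(t)} = s/(s^2 + 1).
By the first shifting theorem, multiplying by e^(-3t) replaces s with s + 3.

G(s) = (s + 3)/((s + 3)^2 + 1)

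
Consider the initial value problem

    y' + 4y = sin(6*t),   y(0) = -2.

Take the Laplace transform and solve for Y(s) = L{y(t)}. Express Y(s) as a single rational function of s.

Laplace-transform each side.
Using L{y'} = sY - y(0) = sY - (-2), the left side becomes (s + 4)Y - (-2).
The right side is L{sin(6*t)} = 6/(s^2 + 36).
So (s + 4)Y = 6/(s^2 + 36) + (-2).
Solve for Y(s) and write it as one ratio of polynomials.

Y(s) = (-2*s^2 - 66)/(s^3 + 4*s^2 + 36*s + 144)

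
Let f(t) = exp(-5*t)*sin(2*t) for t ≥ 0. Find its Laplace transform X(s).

X(s) = 2/((s + 5)^2 + 4)

L{sin(2t)} = 2/(s^2 + 4).
By the first shifting theorem, multiplying by e^(-5t) replaces s with s + 5.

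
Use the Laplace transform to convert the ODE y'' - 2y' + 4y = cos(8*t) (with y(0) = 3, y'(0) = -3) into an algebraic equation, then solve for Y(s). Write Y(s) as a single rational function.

Y(s) = (3*s^3 - 9*s^2 + 193*s - 576)/(s^4 - 2*s^3 + 68*s^2 - 128*s + 256)

Apply the Laplace transform to the equation.
With L{y''} = s^2 Y - s·y(0) - y'(0) and L{y'} = sY - y(0), with y(0) = 3, y'(0) = -3: the LHS transforms to (s^2 - 2*s + 4)Y - (3*s - 9).
The right side is L{cos(8*t)} = s/(s^2 + 64).
So (s^2 - 2*s + 4)Y = s/(s^2 + 64) + (3*s - 9).
Solve for Y(s) and write it as one ratio of polynomials.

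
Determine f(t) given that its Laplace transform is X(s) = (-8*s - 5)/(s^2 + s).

f(t) = -5 - 3*exp(-t)

Factor the denominator: s^2 + s = s*(s + 1).
Partial fraction decomposition gives [-5/s] + [-3/(s + 1)].
Invert each term: -5/(s - 0) ↔ -5e^(0t); -3/(s + 1) ↔ -3e^(-t).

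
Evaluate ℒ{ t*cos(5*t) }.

(s - 5)*(s + 5)/(s^2 + 25)^2

L{cos(5t)} = s/(s^2 + 25).
Then apply L{t·g(t)} = -d/ds[G(s)] with G(s) = s/(s^2 + 25):
differentiating 1 time and applying the sign gives (s - 5)*(s + 5)/(s^2 + 25)^2.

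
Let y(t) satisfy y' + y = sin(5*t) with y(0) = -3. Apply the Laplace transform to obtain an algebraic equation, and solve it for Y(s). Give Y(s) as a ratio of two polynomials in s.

Y(s) = (-3*s^2 - 70)/(s^3 + s^2 + 25*s + 25)

Take the Laplace transform of both sides.
Using L{y'} = sY - y(0) = sY - (-3), the left side becomes (s + 1)Y - (-3).
The right side is L{sin(5*t)} = 5/(s^2 + 25).
So (s + 1)Y = 5/(s^2 + 25) + (-3).
Isolate Y and clear denominators.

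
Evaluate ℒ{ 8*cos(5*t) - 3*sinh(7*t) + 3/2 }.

8*s/(s^2 + 25) - 21/(s^2 - 49) + 3/(2*s)

Apply the Laplace transform termwise.
L{3/2} = (3/2)/s; (8)·[L{cos(5t)} = s/(s^2 + 25)]; (-3)·[L{sinh(7t)} = 7/(s^2 - 49)].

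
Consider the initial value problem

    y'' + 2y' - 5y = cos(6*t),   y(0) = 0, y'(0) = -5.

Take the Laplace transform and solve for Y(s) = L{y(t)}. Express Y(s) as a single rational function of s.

Y(s) = (-5*s^2 + s - 180)/(s^4 + 2*s^3 + 31*s^2 + 72*s - 180)

Transform both sides with L{·}.
Using L{y''} = s^2 Y - s·y(0) - y'(0) and L{y'} = sY - y(0), with y(0) = 0, y'(0) = -5, the left side becomes (s^2 + 2*s - 5)Y - (-5).
The right side is L{cos(6*t)} = s/(s^2 + 36).
So (s^2 + 2*s - 5)Y = s/(s^2 + 36) + (-5).
Divide through and combine into a single rational function.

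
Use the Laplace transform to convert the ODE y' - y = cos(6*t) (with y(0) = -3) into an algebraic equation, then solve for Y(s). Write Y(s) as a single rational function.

Y(s) = (-3*s^2 + s - 108)/(s^3 - s^2 + 36*s - 36)

Transform both sides with L{·}.
The derivative rules (L{y'} = sY - y(0) = sY - (-3)) turn the left side into (s - 1)Y - (-3).
The right side is L{cos(6*t)} = s/(s^2 + 36).
So (s - 1)Y = s/(s^2 + 36) + (-3).
Isolate Y and clear denominators.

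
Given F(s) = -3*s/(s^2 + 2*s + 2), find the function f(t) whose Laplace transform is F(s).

f(t) = 3*exp(-t)*sin(t) - 3*exp(-t)*cos(t)

Complete the square in the denominator: s^2 + 2*s + 2 = (s + 1)^2 + 1^2.
Split the numerator to match: -3*s = -3·(s + 1) + 3·1.
Invert each term: -3·(s + 1)/((s + 1)^2 + 1) ↔ -3e^(-t)cos(t); 3·1/((s + 1)^2 + 1) ↔ 3e^(-t)sin(t).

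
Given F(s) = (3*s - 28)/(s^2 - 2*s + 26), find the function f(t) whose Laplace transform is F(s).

f(t) = -5*exp(t)*sin(5*t) + 3*exp(t)*cos(5*t)

Complete the square in the denominator: s^2 - 2*s + 26 = (s - 1)^2 + 5^2.
Split the numerator to match: 3*s - 28 = 3·(s - 1) - 5·5.
Invert each term: 3·(s - 1)/((s - 1)^2 + 25) ↔ 3e^(t)cos(5t); -5·5/((s - 1)^2 + 25) ↔ -5e^(t)sin(5t).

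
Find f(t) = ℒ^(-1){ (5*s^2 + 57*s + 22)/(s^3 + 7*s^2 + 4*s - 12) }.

Factor the denominator: s^3 + 7*s^2 + 4*s - 12 = (s - 1)*(s + 2)*(s + 6).
Partial fraction decomposition gives [4/(s - 1)] + [6/(s + 2)] + [-5/(s + 6)].
Invert each term: 4/(s - 1) ↔ 4e^(t); 6/(s + 2) ↔ 6e^(-2t); -5/(s + 6) ↔ -5e^(-6t).

f(t) = 4*exp(t) + 6*exp(-2*t) - 5*exp(-6*t)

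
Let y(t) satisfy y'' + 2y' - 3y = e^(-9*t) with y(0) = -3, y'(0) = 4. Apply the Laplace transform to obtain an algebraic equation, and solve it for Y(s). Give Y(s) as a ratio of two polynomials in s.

Y(s) = (-3*s^2 - 29*s - 17)/(s^3 + 11*s^2 + 15*s - 27)

Take the Laplace transform of both sides.
Using L{y''} = s^2 Y - s·y(0) - y'(0) and L{y'} = sY - y(0), with y(0) = -3, y'(0) = 4, the left side becomes (s^2 + 2*s - 3)Y - (-3*s - 2).
The right side is L{e^(-9*t)} = 1/(s + 9).
So (s^2 + 2*s - 3)Y = 1/(s + 9) + (-3*s - 2).
Solve for Y(s) and write it as one ratio of polynomials.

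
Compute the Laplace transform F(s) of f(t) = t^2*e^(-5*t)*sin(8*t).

L{sin(8t)} = 8/(s^2 + 64).
Multiplying by e^(-5t) shifts s → s + 5, so L{e^(-5*t)*sin(8*t)} = 8/((s + 5)^2 + 64).
Then apply L{t^2·g(t)} = (-1)^2 d^2/ds^2[G(s)] with G(s) = 8/((s + 5)^2 + 64):
differentiating 2 times and applying the sign gives 16*(3*s^2 + 30*s + 11)/(s^2 + 10*s + 89)^3.

F(s) = 16*(3*s^2 + 30*s + 11)/(s^2 + 10*s + 89)^3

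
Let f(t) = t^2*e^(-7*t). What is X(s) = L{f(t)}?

L{e^(-7t)} = 1/(s + 7).
Then apply L{t^2·g(t)} = (-1)^2 d^2/ds^2[G(s)] with G(s) = 1/(s + 7):
differentiating 2 times and applying the sign gives 2/(s + 7)^3.

X(s) = 2/(s + 7)^3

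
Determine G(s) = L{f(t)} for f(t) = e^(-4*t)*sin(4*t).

L{sin(4t)} = 4/(s^2 + 16).
By the first shifting theorem, multiplying by e^(-4t) replaces s with s + 4.

G(s) = 4/((s + 4)^2 + 16)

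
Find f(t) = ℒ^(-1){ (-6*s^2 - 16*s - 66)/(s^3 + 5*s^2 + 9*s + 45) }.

f(t) = -2*sin(3*t) - 2*cos(3*t) - 4*exp(-5*t)

Factor the denominator: s^3 + 5*s^2 + 9*s + 45 = (s + 5)*(s^2 + 9).
Partial fraction decomposition gives [-4/(s + 5)] + [-2*s/(s^2 + 9)] + [-6/(s^2 + 9)].
Invert each term: -4/(s + 5) ↔ -4e^(-5t); -2·s/(s^2 + 9) ↔ -2cos(3t); -2·3/(s^2 + 9) ↔ -2sin(3t).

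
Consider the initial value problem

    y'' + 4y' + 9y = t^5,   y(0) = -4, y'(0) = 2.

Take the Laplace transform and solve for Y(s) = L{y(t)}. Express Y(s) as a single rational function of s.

Y(s) = (-4*s^7 - 14*s^6 + 120)/(s^8 + 4*s^7 + 9*s^6)

Transform both sides with L{·}.
The derivative rules (L{y''} = s^2 Y - s·y(0) - y'(0) and L{y'} = sY - y(0), with y(0) = -4, y'(0) = 2) turn the left side into (s^2 + 4*s + 9)Y - (-4*s - 14).
The right side is L{t^5} = 120/s^6.
So (s^2 + 4*s + 9)Y = 120/s^6 + (-4*s - 14).
Divide through and combine into a single rational function.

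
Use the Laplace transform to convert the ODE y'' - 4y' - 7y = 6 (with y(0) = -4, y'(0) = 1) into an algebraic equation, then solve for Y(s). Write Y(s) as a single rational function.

Apply the Laplace transform to the equation.
The derivative rules (L{y''} = s^2 Y - s·y(0) - y'(0) and L{y'} = sY - y(0), with y(0) = -4, y'(0) = 1) turn the left side into (s^2 - 4*s - 7)Y - (-4*s + 17).
The right side is L{6} = 6/s.
So (s^2 - 4*s - 7)Y = 6/s + (-4*s + 17).
Solve for Y(s) and write it as one ratio of polynomials.

Y(s) = (-4*s^2 + 17*s + 6)/(s^3 - 4*s^2 - 7*s)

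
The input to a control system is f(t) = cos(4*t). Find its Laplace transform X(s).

X(s) = s/(s^2 + 16)

L{cos(4t)} = s/(s^2 + 16).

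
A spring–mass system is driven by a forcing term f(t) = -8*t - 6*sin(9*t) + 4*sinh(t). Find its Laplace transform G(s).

G(s) = -54/(s^2 + 81) + 4/(s^2 - 1) - 8/s^2

The transform is linear, so treat each term independently.
(4)·[L{sinh(t)} = 1/(s^2 - 1)]; (-8)·[L{t} = 1!/s^2 = 1/s^2]; (-6)·[L{sin(9t)} = 9/(s^2 + 81)].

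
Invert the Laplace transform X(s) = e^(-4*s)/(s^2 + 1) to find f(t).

The factor e^(-4s) signals a time shift by c = 4 (second shifting theorem).
L{sin(t)} = 1/(s^2 + 1), so L^-1{1/(s^2 + 1)} = sin(t).
Hence the inverse is u(t - 4) times that function evaluated at t - 4.

f(t) = Heaviside(t - 4)*(sin(t - 4))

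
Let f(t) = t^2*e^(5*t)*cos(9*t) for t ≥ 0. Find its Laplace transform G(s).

G(s) = 2*(s - 5)*(s^2 - 10*s - 218)/(s^2 - 10*s + 106)^3

L{cos(9t)} = s/(s^2 + 81).
Multiplying by e^(5t) shifts s → s - 5, so L{e^(5*t)*cos(9*t)} = (s - 5)/((s - 5)^2 + 81).
Then apply L{t^2·g(t)} = (-1)^2 d^2/ds^2[H(s)] with H(s) = (s - 5)/((s - 5)^2 + 81):
differentiating 2 times and applying the sign gives 2*(s - 5)*(s^2 - 10*s - 218)/(s^2 - 10*s + 106)^3.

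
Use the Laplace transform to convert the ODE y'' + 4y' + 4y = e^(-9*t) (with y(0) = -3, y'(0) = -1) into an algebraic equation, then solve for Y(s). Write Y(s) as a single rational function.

Y(s) = (-3*s^2 - 40*s - 116)/(s^3 + 13*s^2 + 40*s + 36)

Laplace-transform each side.
The derivative rules (L{y''} = s^2 Y - s·y(0) - y'(0) and L{y'} = sY - y(0), with y(0) = -3, y'(0) = -1) turn the left side into (s^2 + 4*s + 4)Y - (-3*s - 13).
The right side is L{e^(-9*t)} = 1/(s + 9).
So (s^2 + 4*s + 4)Y = 1/(s + 9) + (-3*s - 13).
Solve for Y(s) and write it as one ratio of polynomials.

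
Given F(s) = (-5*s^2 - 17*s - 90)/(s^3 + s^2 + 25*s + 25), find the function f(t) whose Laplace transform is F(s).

f(t) = -3*sin(5*t) - 2*cos(5*t) - 3*exp(-t)

Factor the denominator: s^3 + s^2 + 25*s + 25 = (s + 1)*(s^2 + 25).
Partial fraction decomposition gives [-3/(s + 1)] + [-2*s/(s^2 + 25)] + [-15/(s^2 + 25)].
Invert each term: -3/(s + 1) ↔ -3e^(-t); -2·s/(s^2 + 25) ↔ -2cos(5t); -3·5/(s^2 + 25) ↔ -3sin(5t).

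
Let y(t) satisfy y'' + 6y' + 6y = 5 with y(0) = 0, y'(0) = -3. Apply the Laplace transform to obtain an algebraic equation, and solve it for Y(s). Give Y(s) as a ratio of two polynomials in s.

Laplace-transform each side.
Using L{y''} = s^2 Y - s·y(0) - y'(0) and L{y'} = sY - y(0), with y(0) = 0, y'(0) = -3, the left side becomes (s^2 + 6*s + 6)Y - (-3).
The right side is L{5} = 5/s.
So (s^2 + 6*s + 6)Y = 5/s + (-3).
Isolate Y and clear denominators.

Y(s) = (-3*s + 5)/(s^3 + 6*s^2 + 6*s)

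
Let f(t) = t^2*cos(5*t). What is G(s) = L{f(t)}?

G(s) = 2*s*(s^2 - 75)/(s^2 + 25)^3

L{cos(5t)} = s/(s^2 + 25).
Then apply L{t^2·g(t)} = (-1)^2 d^2/ds^2[H(s)] with H(s) = s/(s^2 + 25):
differentiating 2 times and applying the sign gives 2*s*(s^2 - 75)/(s^2 + 25)^3.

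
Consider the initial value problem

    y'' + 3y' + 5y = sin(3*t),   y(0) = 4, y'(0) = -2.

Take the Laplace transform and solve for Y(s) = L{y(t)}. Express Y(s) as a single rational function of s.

Apply the Laplace transform to the equation.
Using L{y''} = s^2 Y - s·y(0) - y'(0) and L{y'} = sY - y(0), with y(0) = 4, y'(0) = -2, the left side becomes (s^2 + 3*s + 5)Y - (4*s + 10).
The right side is L{sin(3*t)} = 3/(s^2 + 9).
So (s^2 + 3*s + 5)Y = 3/(s^2 + 9) + (4*s + 10).
Divide through and combine into a single rational function.

Y(s) = (4*s^3 + 10*s^2 + 36*s + 93)/(s^4 + 3*s^3 + 14*s^2 + 27*s + 45)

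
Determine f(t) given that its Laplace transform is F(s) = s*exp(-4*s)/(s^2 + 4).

The factor e^(-4s) signals a time shift by c = 4 (second shifting theorem).
L{cos(2t)} = s/(s^2 + 4), so L^-1{s/(s^2 + 4)} = cos(2*t).
Hence the inverse is u(t - 4) times that function evaluated at t - 4.

f(t) = Heaviside(t - 4)*(cos(2*t - 8))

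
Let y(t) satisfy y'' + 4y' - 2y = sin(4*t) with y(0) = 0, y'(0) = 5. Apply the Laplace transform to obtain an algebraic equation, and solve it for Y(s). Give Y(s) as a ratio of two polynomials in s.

Y(s) = (5*s^2 + 84)/(s^4 + 4*s^3 + 14*s^2 + 64*s - 32)

Laplace-transform each side.
The derivative rules (L{y''} = s^2 Y - s·y(0) - y'(0) and L{y'} = sY - y(0), with y(0) = 0, y'(0) = 5) turn the left side into (s^2 + 4*s - 2)Y - (5).
The right side is L{sin(4*t)} = 4/(s^2 + 16).
So (s^2 + 4*s - 2)Y = 4/(s^2 + 16) + (5).
Divide through and combine into a single rational function.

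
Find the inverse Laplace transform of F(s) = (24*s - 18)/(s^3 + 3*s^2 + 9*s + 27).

3*sin(3*t) + 5*cos(3*t) - 5*exp(-3*t)

Factor the denominator: s^3 + 3*s^2 + 9*s + 27 = (s + 3)*(s^2 + 9).
Partial fraction decomposition gives [-5/(s + 3)] + [5*s/(s^2 + 9)] + [9/(s^2 + 9)].
Invert each term: -5/(s + 3) ↔ -5e^(-3t); 5·s/(s^2 + 9) ↔ 5cos(3t); 3·3/(s^2 + 9) ↔ 3sin(3t).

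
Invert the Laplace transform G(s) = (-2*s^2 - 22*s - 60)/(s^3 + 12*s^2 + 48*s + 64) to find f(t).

f(t) = -2*t^2*exp(-4*t) - 6*t*exp(-4*t) - 2*exp(-4*t)

Factor the denominator: s^3 + 12*s^2 + 48*s + 64 = (s + 4)^3.
Partial fraction decomposition gives [-2/(s + 4)] + [-6/(s + 4)^2] + [-4/(s + 4)^3].
Invert each term: -2/(s + 4) ↔ -2e^(-4t); -6/(s + 4)^2 ↔ -6t·e^(-4t); -4/(s + 4)^3 ↔ (-2)t^2·e^(-4t).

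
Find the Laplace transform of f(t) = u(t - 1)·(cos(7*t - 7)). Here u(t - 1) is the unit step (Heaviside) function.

s*exp(-s)/(s^2 + 49)

By the second shifting theorem, L{u(t - c)·g(t - c)} = e^(-cs)·G(s) with c = 1 and G(s) = L{g(t)}.
L{cos(7t)} = s/(s^2 + 49).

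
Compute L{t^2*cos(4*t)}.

L{cos(4t)} = s/(s^2 + 16).
Then apply L{t^2·g(t)} = (-1)^2 d^2/ds^2[H(s)] with H(s) = s/(s^2 + 16):
differentiating 2 times and applying the sign gives 2*s*(s^2 - 48)/(s^2 + 16)^3.

2*s*(s^2 - 48)/(s^2 + 16)^3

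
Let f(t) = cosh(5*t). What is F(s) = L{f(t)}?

L{cosh(5t)} = s/(s^2 - 25).

F(s) = s/(s^2 - 25)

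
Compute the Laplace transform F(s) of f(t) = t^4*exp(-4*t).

F(s) = 24/(s + 4)^5

L{t^4} = 4!/s^5 = 24/s^5.
By the first shifting theorem, multiplying by e^(-4t) replaces s with s + 4.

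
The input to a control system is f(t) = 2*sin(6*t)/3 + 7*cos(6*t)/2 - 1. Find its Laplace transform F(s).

By linearity of the Laplace transform, transform each term separately.
(2/3)·[L{sin(6t)} = 6/(s^2 + 36)]; L{-1} = -1/s; (7/2)·[L{cos(6t)} = s/(s^2 + 36)].

F(s) = 7*s/(2*(s^2 + 36)) + 4/(s^2 + 36) - 1/s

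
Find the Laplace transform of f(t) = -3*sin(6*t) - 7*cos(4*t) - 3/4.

-7*s/(s^2 + 16) - 18/(s^2 + 36) - 3/(4*s)

By linearity of the Laplace transform, transform each term separately.
(-7)·[L{cos(4t)} = s/(s^2 + 16)]; L{-3/4} = (-3/4)/s; (-3)·[L{sin(6t)} = 6/(s^2 + 36)].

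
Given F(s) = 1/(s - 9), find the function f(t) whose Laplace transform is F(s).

Since L{e^(9t)} = 1/(s - 9), the inverse is exp(9*t).

f(t) = exp(9*t)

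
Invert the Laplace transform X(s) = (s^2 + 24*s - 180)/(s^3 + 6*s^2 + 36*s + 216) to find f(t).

f(t) = -sin(6*t) + 5*cos(6*t) - 4*exp(-6*t)

Factor the denominator: s^3 + 6*s^2 + 36*s + 216 = (s + 6)*(s^2 + 36).
Partial fraction decomposition gives [-4/(s + 6)] + [5*s/(s^2 + 36)] + [-6/(s^2 + 36)].
Invert each term: -4/(s + 6) ↔ -4e^(-6t); 5·s/(s^2 + 36) ↔ 5cos(6t); -1·6/(s^2 + 36) ↔ -sin(6t).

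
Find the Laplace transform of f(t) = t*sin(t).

L{sin(t)} = 1/(s^2 + 1).
Then apply L{t·g(t)} = -d/ds[G(s)] with G(s) = 1/(s^2 + 1):
differentiating 1 time and applying the sign gives 2*s/(s^2 + 1)^2.

2*s/(s^2 + 1)^2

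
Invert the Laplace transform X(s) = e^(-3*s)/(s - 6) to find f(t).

The factor e^(-3s) signals a time shift by c = 3 (second shifting theorem).
L{e^(6t)} = 1/(s - 6), so L^-1{1/(s - 6)} = e^(6*t).
Hence the inverse is u(t - 3) times that function evaluated at t - 3.

f(t) = Heaviside(t - 3)*(exp(6*t - 18))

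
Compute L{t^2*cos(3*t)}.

2*s*(s^2 - 27)/(s^2 + 9)^3

L{cos(3t)} = s/(s^2 + 9).
Then apply L{t^2·g(t)} = (-1)^2 d^2/ds^2[H(s)] with H(s) = s/(s^2 + 9):
differentiating 2 times and applying the sign gives 2*s*(s^2 - 27)/(s^2 + 9)^3.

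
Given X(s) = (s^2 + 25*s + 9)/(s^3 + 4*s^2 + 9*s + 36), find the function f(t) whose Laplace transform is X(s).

Factor the denominator: s^3 + 4*s^2 + 9*s + 36 = (s + 4)*(s^2 + 9).
Partial fraction decomposition gives [-3/(s + 4)] + [4*s/(s^2 + 9)] + [9/(s^2 + 9)].
Invert each term: -3/(s + 4) ↔ -3e^(-4t); 4·s/(s^2 + 9) ↔ 4cos(3t); 3·3/(s^2 + 9) ↔ 3sin(3t).

f(t) = 3*sin(3*t) + 4*cos(3*t) - 3*exp(-4*t)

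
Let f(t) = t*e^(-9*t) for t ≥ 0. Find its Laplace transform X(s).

L{e^(-9t)} = 1/(s + 9).
Then apply L{t·g(t)} = -d/ds[G(s)] with G(s) = 1/(s + 9):
differentiating 1 time and applying the sign gives (s + 9)^(-2).

X(s) = (s + 9)^(-2)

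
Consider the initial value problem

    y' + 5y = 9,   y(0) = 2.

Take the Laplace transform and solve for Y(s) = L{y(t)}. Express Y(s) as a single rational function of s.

Transform both sides with L{·}.
The derivative rules (L{y'} = sY - y(0) = sY - 2) turn the left side into (s + 5)Y - (2).
The right side is L{9} = 9/s.
So (s + 5)Y = 9/s + (2).
Solve for Y(s) and write it as one ratio of polynomials.

Y(s) = (2*s + 9)/(s^2 + 5*s)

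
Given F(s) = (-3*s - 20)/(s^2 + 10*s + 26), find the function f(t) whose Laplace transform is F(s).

Complete the square in the denominator: s^2 + 10*s + 26 = (s + 5)^2 + 1^2.
Split the numerator to match: -3*s - 20 = -3·(s + 5) - 5·1.
Invert each term: -3·(s + 5)/((s + 5)^2 + 1) ↔ -3e^(-5t)cos(t); -5·1/((s + 5)^2 + 1) ↔ -5e^(-5t)sin(t).

f(t) = -5*exp(-5*t)*sin(t) - 3*exp(-5*t)*cos(t)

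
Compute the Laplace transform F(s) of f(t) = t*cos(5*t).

F(s) = (s - 5)*(s + 5)/(s^2 + 25)^2

L{cos(5t)} = s/(s^2 + 25).
Then apply L{t·g(t)} = -d/ds[G(s)] with G(s) = s/(s^2 + 25):
differentiating 1 time and applying the sign gives (s - 5)*(s + 5)/(s^2 + 25)^2.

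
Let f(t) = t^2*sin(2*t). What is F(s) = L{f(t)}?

F(s) = 4*(3*s^2 - 4)/(s^2 + 4)^3

L{sin(2t)} = 2/(s^2 + 4).
Then apply L{t^2·g(t)} = (-1)^2 d^2/ds^2[G(s)] with G(s) = 2/(s^2 + 4):
differentiating 2 times and applying the sign gives 4*(3*s^2 - 4)/(s^2 + 4)^3.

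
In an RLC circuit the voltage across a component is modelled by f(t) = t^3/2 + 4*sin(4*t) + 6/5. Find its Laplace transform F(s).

F(s) = 16/(s^2 + 16) + 6/(5*s) + 3/s^4

By linearity of the Laplace transform, transform each term separately.
L{6/5} = (6/5)/s; (1/2)·[L{t^3} = 3!/s^4 = 6/s^4]; (4)·[L{sin(4t)} = 4/(s^2 + 16)].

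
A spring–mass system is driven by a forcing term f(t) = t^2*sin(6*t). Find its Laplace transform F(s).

F(s) = 36*(s^2 - 12)/(s^2 + 36)^3

L{sin(6t)} = 6/(s^2 + 36).
Then apply L{t^2·g(t)} = (-1)^2 d^2/ds^2[G(s)] with G(s) = 6/(s^2 + 36):
differentiating 2 times and applying the sign gives 36*(s^2 - 12)/(s^2 + 36)^3.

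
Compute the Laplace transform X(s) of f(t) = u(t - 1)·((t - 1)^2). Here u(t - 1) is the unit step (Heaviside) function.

By the second shifting theorem, L{u(t - c)·g(t - c)} = e^(-cs)·G(s) with c = 1 and G(s) = L{g(t)}.
L{t^2} = 2!/s^3 = 2/s^3.

X(s) = 2*exp(-s)/s^3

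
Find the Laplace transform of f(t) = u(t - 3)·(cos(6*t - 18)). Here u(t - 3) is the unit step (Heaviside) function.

By the second shifting theorem, L{u(t - c)·g(t - c)} = e^(-cs)·G(s) with c = 3 and G(s) = L{g(t)}.
L{cos(6t)} = s/(s^2 + 36).

s*exp(-3*s)/(s^2 + 36)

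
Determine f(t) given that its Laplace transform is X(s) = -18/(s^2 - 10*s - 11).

f(t) = -3*exp(5*t)*sinh(6*t)

Rewrite the denominator: s^2 - 10*s - 11 = (s - 5)^2 - 36.
The form in (s - 5) signals a first-shifting-theorem factor e^(5t).
Since L{sinh(6t)} = 6/(s^2 - 36), the inverse is exp(5*t)*sinh(6*t), scaled by -3.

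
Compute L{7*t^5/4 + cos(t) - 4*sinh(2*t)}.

The transform is linear, so treat each term independently.
(-4)·[L{sinh(2t)} = 2/(s^2 - 4)]; (7/4)·[L{t^5} = 5!/s^6 = 120/s^6]; L{cos(t)} = s/(s^2 + 1).

s/(s^2 + 1) - 8/(s^2 - 4) + 210/s^6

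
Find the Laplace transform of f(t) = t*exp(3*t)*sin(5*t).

L{sin(5t)} = 5/(s^2 + 25).
Multiplying by e^(3t) shifts s → s - 3, so L{exp(3*t)*sin(5*t)} = 5/((s - 3)^2 + 25).
Then apply L{t·g(t)} = -d/ds[G(s)] with G(s) = 5/((s - 3)^2 + 25):
differentiating 1 time and applying the sign gives 10*(s - 3)/(s^2 - 6*s + 34)^2.

10*(s - 3)/(s^2 - 6*s + 34)^2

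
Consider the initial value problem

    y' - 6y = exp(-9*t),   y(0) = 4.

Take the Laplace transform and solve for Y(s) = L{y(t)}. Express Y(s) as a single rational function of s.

Y(s) = (4*s + 37)/(s^2 + 3*s - 54)

Laplace-transform each side.
The derivative rules (L{y'} = sY - y(0) = sY - 4) turn the left side into (s - 6)Y - (4).
The right side is L{exp(-9*t)} = 1/(s + 9).
So (s - 6)Y = 1/(s + 9) + (4).
Divide through and combine into a single rational function.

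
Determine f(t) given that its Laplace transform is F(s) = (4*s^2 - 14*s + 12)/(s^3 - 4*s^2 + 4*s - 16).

Factor the denominator: s^3 - 4*s^2 + 4*s - 16 = (s - 4)*(s^2 + 4).
Partial fraction decomposition gives [1/(s - 4)] + [3*s/(s^2 + 4)] + [-2/(s^2 + 4)].
Invert each term: 1/(s - 4) ↔ e^(4t); 3·s/(s^2 + 4) ↔ 3cos(2t); -1·2/(s^2 + 4) ↔ -sin(2t).

f(t) = exp(4*t) - sin(2*t) + 3*cos(2*t)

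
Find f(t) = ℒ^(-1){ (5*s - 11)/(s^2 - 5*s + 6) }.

Factor the denominator: s^2 - 5*s + 6 = (s - 3)*(s - 2).
Partial fraction decomposition gives [1/(s - 2)] + [4/(s - 3)].
Invert each term: 1/(s - 2) ↔ e^(2t); 4/(s - 3) ↔ 4e^(3t).

f(t) = 4*exp(3*t) + exp(2*t)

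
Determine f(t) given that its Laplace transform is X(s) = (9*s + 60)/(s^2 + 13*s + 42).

Factor the denominator: s^2 + 13*s + 42 = (s + 6)*(s + 7).
Partial fraction decomposition gives [6/(s + 6)] + [3/(s + 7)].
Invert each term: 6/(s + 6) ↔ 6e^(-6t); 3/(s + 7) ↔ 3e^(-7t).

f(t) = 6*exp(-6*t) + 3*exp(-7*t)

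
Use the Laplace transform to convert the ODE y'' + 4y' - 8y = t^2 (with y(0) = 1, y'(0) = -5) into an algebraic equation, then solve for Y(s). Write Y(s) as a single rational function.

Take the Laplace transform of both sides.
Using L{y''} = s^2 Y - s·y(0) - y'(0) and L{y'} = sY - y(0), with y(0) = 1, y'(0) = -5, the left side becomes (s^2 + 4*s - 8)Y - (s - 1).
The right side is L{t^2} = 2/s^3.
So (s^2 + 4*s - 8)Y = 2/s^3 + (s - 1).
Isolate Y and clear denominators.

Y(s) = (s^4 - s^3 + 2)/(s^5 + 4*s^4 - 8*s^3)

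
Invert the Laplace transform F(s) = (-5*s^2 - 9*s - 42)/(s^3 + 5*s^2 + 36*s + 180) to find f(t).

Factor the denominator: s^3 + 5*s^2 + 36*s + 180 = (s + 5)*(s^2 + 36).
Partial fraction decomposition gives [-2/(s + 5)] + [-3*s/(s^2 + 36)] + [6/(s^2 + 36)].
Invert each term: -2/(s + 5) ↔ -2e^(-5t); -3·s/(s^2 + 36) ↔ -3cos(6t); 1·6/(s^2 + 36) ↔ sin(6t).

f(t) = sin(6*t) - 3*cos(6*t) - 2*exp(-5*t)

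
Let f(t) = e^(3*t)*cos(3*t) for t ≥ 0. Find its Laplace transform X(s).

X(s) = (s - 3)/((s - 3)^2 + 9)

L{cos(3t)} = s/(s^2 + 9).
By the first shifting theorem, multiplying by e^(3t) replaces s with s - 3.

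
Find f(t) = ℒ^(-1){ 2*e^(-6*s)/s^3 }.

The factor e^(-6s) signals a time shift by c = 6 (second shifting theorem).
L{t^2} = 2!/s^3 = 2/s^3, so L^-1{2/s^3} = t^2.
Hence the inverse is u(t - 6) times that function evaluated at t - 6.

f(t) = Heaviside(t - 6)*((t - 6)^2)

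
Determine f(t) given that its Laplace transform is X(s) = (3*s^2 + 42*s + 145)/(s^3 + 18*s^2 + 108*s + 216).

Factor the denominator: s^3 + 18*s^2 + 108*s + 216 = (s + 6)^3.
Partial fraction decomposition gives [3/(s + 6)] + [6/(s + 6)^2] + [(s + 6)^(-3)].
Invert each term: 3/(s + 6) ↔ 3e^(-6t); 6/(s + 6)^2 ↔ 6t·e^(-6t); 1/(s + 6)^3 ↔ (1/2)t^2·e^(-6t).

f(t) = t^2*exp(-6*t)/2 + 6*t*exp(-6*t) + 3*exp(-6*t)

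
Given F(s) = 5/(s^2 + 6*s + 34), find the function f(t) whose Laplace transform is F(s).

Rewrite the denominator: s^2 + 6*s + 34 = (s + 3)^2 + 25.
The form in (s + 3) signals a first-shifting-theorem factor e^(-3t).
Since L{sin(5t)} = 5/(s^2 + 25), the inverse is exp(-3*t)*sin(5*t).

f(t) = exp(-3*t)*sin(5*t)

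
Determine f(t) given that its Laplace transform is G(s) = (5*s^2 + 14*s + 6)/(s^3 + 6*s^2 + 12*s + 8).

f(t) = -t^2*exp(-2*t) - 6*t*exp(-2*t) + 5*exp(-2*t)

Factor the denominator: s^3 + 6*s^2 + 12*s + 8 = (s + 2)^3.
Partial fraction decomposition gives [5/(s + 2)] + [-6/(s + 2)^2] + [-2/(s + 2)^3].
Invert each term: 5/(s + 2) ↔ 5e^(-2t); -6/(s + 2)^2 ↔ -6t·e^(-2t); -2/(s + 2)^3 ↔ (-1)t^2·e^(-2t).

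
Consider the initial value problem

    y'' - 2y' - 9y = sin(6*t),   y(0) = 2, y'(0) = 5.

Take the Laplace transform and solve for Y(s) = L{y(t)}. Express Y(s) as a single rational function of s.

Y(s) = (2*s^3 + s^2 + 72*s + 42)/(s^4 - 2*s^3 + 27*s^2 - 72*s - 324)

Laplace-transform each side.
With L{y''} = s^2 Y - s·y(0) - y'(0) and L{y'} = sY - y(0), with y(0) = 2, y'(0) = 5: the LHS transforms to (s^2 - 2*s - 9)Y - (2*s + 1).
The right side is L{sin(6*t)} = 6/(s^2 + 36).
So (s^2 - 2*s - 9)Y = 6/(s^2 + 36) + (2*s + 1).
Solve for Y(s) and write it as one ratio of polynomials.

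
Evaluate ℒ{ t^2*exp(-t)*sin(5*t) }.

10*(3*s^2 + 6*s - 22)/(s^2 + 2*s + 26)^3

L{sin(5t)} = 5/(s^2 + 25).
Multiplying by e^(-t) shifts s → s + 1, so L{exp(-t)*sin(5*t)} = 5/((s + 1)^2 + 25).
Then apply L{t^2·g(t)} = (-1)^2 d^2/ds^2[G(s)] with G(s) = 5/((s + 1)^2 + 25):
differentiating 2 times and applying the sign gives 10*(3*s^2 + 6*s - 22)/(s^2 + 2*s + 26)^3.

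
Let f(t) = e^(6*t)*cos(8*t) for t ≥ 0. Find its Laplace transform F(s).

L{cos(8t)} = s/(s^2 + 64).
By the first shifting theorem, multiplying by e^(6t) replaces s with s - 6.

F(s) = (s - 6)/((s - 6)^2 + 64)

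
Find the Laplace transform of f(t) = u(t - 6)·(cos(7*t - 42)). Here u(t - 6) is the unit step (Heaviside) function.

By the second shifting theorem, L{u(t - c)·g(t - c)} = e^(-cs)·H(s) with c = 6 and H(s) = L{g(t)}.
L{cos(7t)} = s/(s^2 + 49).

s*exp(-6*s)/(s^2 + 49)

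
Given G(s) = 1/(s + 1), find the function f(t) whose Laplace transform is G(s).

Since L{e^(-t)} = 1/(s + 1), the inverse is exp(-t).

f(t) = exp(-t)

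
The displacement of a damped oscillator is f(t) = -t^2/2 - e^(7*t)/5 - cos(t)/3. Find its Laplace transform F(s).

F(s) = -s/(3*(s^2 + 1)) - 1/(5*(s - 7)) - 1/s^3

The transform is linear, so treat each term independently.
(-1/3)·[L{cos(t)} = s/(s^2 + 1)]; (-1/2)·[L{t^2} = 2!/s^3 = 2/s^3]; (-1/5)·[L{e^(7t)} = 1/(s - 7)].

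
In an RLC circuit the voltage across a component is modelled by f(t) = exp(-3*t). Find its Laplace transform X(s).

L{1} = 1/s.
By the first shifting theorem, multiplying by e^(-3t) replaces s with s + 3.

X(s) = 1/(s + 3)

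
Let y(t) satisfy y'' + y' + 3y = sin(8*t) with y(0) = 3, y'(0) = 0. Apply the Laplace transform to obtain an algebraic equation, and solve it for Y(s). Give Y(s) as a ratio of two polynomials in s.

Laplace-transform each side.
Using L{y''} = s^2 Y - s·y(0) - y'(0) and L{y'} = sY - y(0), with y(0) = 3, y'(0) = 0, the left side becomes (s^2 + s + 3)Y - (3*s + 3).
The right side is L{sin(8*t)} = 8/(s^2 + 64).
So (s^2 + s + 3)Y = 8/(s^2 + 64) + (3*s + 3).
Solve for Y(s) and write it as one ratio of polynomials.

Y(s) = (3*s^3 + 3*s^2 + 192*s + 200)/(s^4 + s^3 + 67*s^2 + 64*s + 192)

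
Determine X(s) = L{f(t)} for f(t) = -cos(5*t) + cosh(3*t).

The transform is linear, so treat each term independently.
(-1)·[L{cos(5t)} = s/(s^2 + 25)]; L{cosh(3t)} = s/(s^2 - 9).

X(s) = -s/(s^2 + 25) + s/(s^2 - 9)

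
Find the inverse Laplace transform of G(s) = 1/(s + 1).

Since L{e^(-t)} = 1/(s + 1), the inverse is exp(-t).

exp(-t)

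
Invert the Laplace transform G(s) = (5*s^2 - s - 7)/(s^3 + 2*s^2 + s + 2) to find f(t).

Factor the denominator: s^3 + 2*s^2 + s + 2 = (s + 2)*(s^2 + 1).
Partial fraction decomposition gives [3/(s + 2)] + [2*s/(s^2 + 1)] + [-5/(s^2 + 1)].
Invert each term: 3/(s + 2) ↔ 3e^(-2t); 2·s/(s^2 + 1) ↔ 2cos(t); -5·1/(s^2 + 1) ↔ -5sin(t).

f(t) = -5*sin(t) + 2*cos(t) + 3*exp(-2*t)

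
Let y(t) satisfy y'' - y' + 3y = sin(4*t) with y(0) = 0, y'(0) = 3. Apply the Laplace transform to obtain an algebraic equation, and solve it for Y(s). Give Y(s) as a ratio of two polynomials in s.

Y(s) = (3*s^2 + 52)/(s^4 - s^3 + 19*s^2 - 16*s + 48)

Take the Laplace transform of both sides.
The derivative rules (L{y''} = s^2 Y - s·y(0) - y'(0) and L{y'} = sY - y(0), with y(0) = 0, y'(0) = 3) turn the left side into (s^2 - s + 3)Y - (3).
The right side is L{sin(4*t)} = 4/(s^2 + 16).
So (s^2 - s + 3)Y = 4/(s^2 + 16) + (3).
Divide through and combine into a single rational function.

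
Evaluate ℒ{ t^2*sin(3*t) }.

18*(s^2 - 3)/(s^2 + 9)^3

L{sin(3t)} = 3/(s^2 + 9).
Then apply L{t^2·g(t)} = (-1)^2 d^2/ds^2[G(s)] with G(s) = 3/(s^2 + 9):
differentiating 2 times and applying the sign gives 18*(s^2 - 3)/(s^2 + 9)^3.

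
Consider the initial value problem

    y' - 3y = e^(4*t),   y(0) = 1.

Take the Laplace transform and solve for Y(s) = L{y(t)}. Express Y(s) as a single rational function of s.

Apply the Laplace transform to the equation.
Using L{y'} = sY - y(0) = sY - 1, the left side becomes (s - 3)Y - (1).
The right side is L{e^(4*t)} = 1/(s - 4).
So (s - 3)Y = 1/(s - 4) + (1).
Solve for Y(s) and write it as one ratio of polynomials.

Y(s) = 1/(s - 4)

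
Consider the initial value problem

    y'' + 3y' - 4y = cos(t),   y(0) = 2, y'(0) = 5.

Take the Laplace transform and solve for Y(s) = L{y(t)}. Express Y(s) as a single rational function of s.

Laplace-transform each side.
Using L{y''} = s^2 Y - s·y(0) - y'(0) and L{y'} = sY - y(0), with y(0) = 2, y'(0) = 5, the left side becomes (s^2 + 3*s - 4)Y - (2*s + 11).
The right side is L{cos(t)} = s/(s^2 + 1).
So (s^2 + 3*s - 4)Y = s/(s^2 + 1) + (2*s + 11).
Divide through and combine into a single rational function.

Y(s) = (2*s^3 + 11*s^2 + 3*s + 11)/(s^4 + 3*s^3 - 3*s^2 + 3*s - 4)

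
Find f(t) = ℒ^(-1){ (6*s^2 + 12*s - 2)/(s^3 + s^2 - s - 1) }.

f(t) = 4*t*exp(-t) + 4*exp(t) + 2*exp(-t)

Factor the denominator: s^3 + s^2 - s - 1 = (s - 1)*(s + 1)^2.
Partial fraction decomposition gives [2/(s + 1)] + [4/(s + 1)^2] + [4/(s - 1)].
Invert each term: 2/(s + 1) ↔ 2e^(-t); 4/(s + 1)^2 ↔ 4t·e^(-t); 4/(s - 1) ↔ 4e^(t).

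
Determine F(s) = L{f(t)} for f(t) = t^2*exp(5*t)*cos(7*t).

F(s) = 2*(s - 5)*(s^2 - 10*s - 122)/(s^2 - 10*s + 74)^3

L{cos(7t)} = s/(s^2 + 49).
Multiplying by e^(5t) shifts s → s - 5, so L{exp(5*t)*cos(7*t)} = (s - 5)/((s - 5)^2 + 49).
Then apply L{t^2·g(t)} = (-1)^2 d^2/ds^2[G(s)] with G(s) = (s - 5)/((s - 5)^2 + 49):
differentiating 2 times and applying the sign gives 2*(s - 5)*(s^2 - 10*s - 122)/(s^2 - 10*s + 74)^3.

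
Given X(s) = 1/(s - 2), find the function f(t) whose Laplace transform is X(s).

Since L{e^(2t)} = 1/(s - 2), the inverse is e^(2*t).

f(t) = exp(2*t)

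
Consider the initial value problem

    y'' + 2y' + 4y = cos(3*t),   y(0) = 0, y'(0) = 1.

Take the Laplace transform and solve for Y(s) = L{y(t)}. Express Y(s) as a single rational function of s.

Transform both sides with L{·}.
The derivative rules (L{y''} = s^2 Y - s·y(0) - y'(0) and L{y'} = sY - y(0), with y(0) = 0, y'(0) = 1) turn the left side into (s^2 + 2*s + 4)Y - (1).
The right side is L{cos(3*t)} = s/(s^2 + 9).
So (s^2 + 2*s + 4)Y = s/(s^2 + 9) + (1).
Divide through and combine into a single rational function.

Y(s) = (s^2 + s + 9)/(s^4 + 2*s^3 + 13*s^2 + 18*s + 36)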